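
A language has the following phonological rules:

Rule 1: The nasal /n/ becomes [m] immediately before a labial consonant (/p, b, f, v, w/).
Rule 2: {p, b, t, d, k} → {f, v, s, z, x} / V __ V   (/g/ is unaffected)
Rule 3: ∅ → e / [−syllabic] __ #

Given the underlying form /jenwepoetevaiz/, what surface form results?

Rule 1 (nasal place assimilation): /n/ precedes the labial consonant /w/, so it assimilates in place to [m]. /jenwepoetevaiz/ → jemwepoetevaiz.
Rule 2 (intervocalic spirantization): /p/ is a stop between vowels /e/ and /o/, so it spirantizes to the fricative [f]. /t/ is a stop between vowels /e/ and /e/, so it spirantizes to the fricative [s]. /jemwepoetevaiz/ → jemwefoesevaiz.
Rule 3 (final e-epenthesis): the form ends in the consonant /z/, so [e] is inserted word-finally. /jemwefoesevaiz/ → jemwefoesevaize.

jemwefoesevaize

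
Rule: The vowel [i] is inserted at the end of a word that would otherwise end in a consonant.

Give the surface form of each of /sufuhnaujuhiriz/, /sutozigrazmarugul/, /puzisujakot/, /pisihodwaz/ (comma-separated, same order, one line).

sufuhnaujuhirizi, sutozigrazmaruguli, puzisujakoti, pisihodwazi

/sufuhnaujuhiriz/: the form ends in the consonant /z/, so [i] is inserted word-finally. → [sufuhnaujuhirizi].
/sutozigrazmarugul/: the form ends in the consonant /l/, so [i] is inserted word-finally. → [sutozigrazmaruguli].
/puzisujakot/: the form ends in the consonant /t/, so [i] is inserted word-finally. → [puzisujakoti].
/pisihodwaz/: the form ends in the consonant /z/, so [i] is inserted word-finally. → [pisihodwazi].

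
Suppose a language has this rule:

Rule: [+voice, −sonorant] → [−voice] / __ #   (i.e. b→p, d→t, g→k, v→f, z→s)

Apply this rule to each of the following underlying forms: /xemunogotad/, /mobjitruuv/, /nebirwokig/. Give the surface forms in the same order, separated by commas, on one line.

xemunogotat, mobjitruuf, nebirwokik

/xemunogotad/: /d/ is a voiced obstruent in word-final position, so it devoices to [t]. → [xemunogotat].
/mobjitruuv/: /v/ is a voiced obstruent in word-final position, so it devoices to [f]. → [mobjitruuf].
/nebirwokig/: /g/ is a voiced obstruent in word-final position, so it devoices to [k]. → [nebirwokik].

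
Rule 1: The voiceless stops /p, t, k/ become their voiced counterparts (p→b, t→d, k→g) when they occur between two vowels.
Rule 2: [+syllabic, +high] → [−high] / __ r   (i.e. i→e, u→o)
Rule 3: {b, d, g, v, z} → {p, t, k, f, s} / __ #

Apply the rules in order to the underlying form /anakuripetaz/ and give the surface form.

Rule 1 (intervocalic voicing): /k/ is a voiceless stop between vowels /a/ and /u/, so it voices to [g]. /p/ is a voiceless stop between vowels /i/ and /e/, so it voices to [b]. /t/ is a voiceless stop between vowels /e/ and /a/, so it voices to [d]. /anakuripetaz/ → anaguribedaz.
Rule 2 (pre-rhotic lowering): /u/ is a high vowel immediately before /r/, so it lowers to [o]. /anaguribedaz/ → anagoribedaz.
Rule 3 (final devoicing): /z/ is a voiced obstruent in word-final position, so it devoices to [s]. /anagoribedaz/ → anagoribedas.

anagoribedas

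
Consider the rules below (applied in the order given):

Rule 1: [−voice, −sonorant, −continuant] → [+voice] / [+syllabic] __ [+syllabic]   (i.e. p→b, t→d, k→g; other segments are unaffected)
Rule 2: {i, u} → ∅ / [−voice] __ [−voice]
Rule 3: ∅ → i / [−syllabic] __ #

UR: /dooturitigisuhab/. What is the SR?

Rule 1 (intervocalic voicing): /t/ is a voiceless stop between vowels /o/ and /u/, so it voices to [d]. /t/ is a voiceless stop between vowels /i/ and /i/, so it voices to [d]. /dooturitigisuhab/ → dooduridigisuhab.
Rule 2 (high vowel syncope): /u/ is a high vowel flanked by voiceless consonants /s/ and /h/, so it deletes. /dooduridigisuhab/ → dooduridigishab.
Rule 3 (final i-epenthesis): the form ends in the consonant /b/, so [i] is inserted word-finally. /dooduridigishab/ → dooduridigishabi.

dooduridigishabi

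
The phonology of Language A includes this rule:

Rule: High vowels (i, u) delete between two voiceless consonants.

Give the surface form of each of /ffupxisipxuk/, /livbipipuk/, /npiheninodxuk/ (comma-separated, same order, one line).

/ffupxisipxuk/: /u/ is a high vowel flanked by voiceless consonants /f/ and /p/, so it deletes. /i/ is a high vowel flanked by voiceless consonants /x/ and /s/, so it deletes. /i/ is a high vowel flanked by voiceless consonants /s/ and /p/, so it deletes. /u/ is a high vowel flanked by voiceless consonants /x/ and /k/, so it deletes. → [ffpxspxk].
/livbipipuk/: /i/ is a high vowel flanked by voiceless consonants /p/ and /p/, so it deletes. /u/ is a high vowel flanked by voiceless consonants /p/ and /k/, so it deletes. → [livbippk].
/npiheninodxuk/: /i/ is a high vowel flanked by voiceless consonants /p/ and /h/, so it deletes. /u/ is a high vowel flanked by voiceless consonants /x/ and /k/, so it deletes. → [npheninodxk].

ffpxspxk, livbippk, npheninodxk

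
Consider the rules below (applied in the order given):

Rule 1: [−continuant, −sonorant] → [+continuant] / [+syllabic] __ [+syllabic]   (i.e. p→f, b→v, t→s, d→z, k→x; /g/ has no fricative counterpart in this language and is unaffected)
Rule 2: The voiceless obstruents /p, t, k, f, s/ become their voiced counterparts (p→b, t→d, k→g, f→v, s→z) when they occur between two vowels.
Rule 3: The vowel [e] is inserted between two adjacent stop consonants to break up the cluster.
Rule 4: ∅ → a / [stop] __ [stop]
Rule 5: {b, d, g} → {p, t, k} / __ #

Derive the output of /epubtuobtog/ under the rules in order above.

Rule 1 (intervocalic spirantization): /p/ is a stop between vowels /e/ and /u/, so it spirantizes to the fricative [f]. /epubtuobtog/ → efubtuobtog.
Rule 2 (intervocalic voicing): /f/ is a voiceless obstruent between vowels /e/ and /u/, so it voices to [v]. /efubtuobtog/ → evubtuobtog.
Rule 3 (stop-cluster e-epenthesis): /b/ and /t/ form a stop–stop cluster, so [e] is inserted between them. /b/ and /t/ form a stop–stop cluster, so [e] is inserted between them. /evubtuobtog/ → evubetuobetog.
Rule 4 (stop-cluster a-epenthesis): no segment meets the environment; /evubetuobetog/ is unchanged.
Rule 5 (final devoicing): /g/ is a voiced stop in word-final position, so it devoices to [k]. /evubetuobetog/ → evubetuobetok.

evubetuobetok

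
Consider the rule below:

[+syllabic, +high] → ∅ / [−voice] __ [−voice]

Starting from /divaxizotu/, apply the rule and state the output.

divaxizotu

No segment of /divaxizotu/ meets the structural description of the rule, so the form surfaces unchanged.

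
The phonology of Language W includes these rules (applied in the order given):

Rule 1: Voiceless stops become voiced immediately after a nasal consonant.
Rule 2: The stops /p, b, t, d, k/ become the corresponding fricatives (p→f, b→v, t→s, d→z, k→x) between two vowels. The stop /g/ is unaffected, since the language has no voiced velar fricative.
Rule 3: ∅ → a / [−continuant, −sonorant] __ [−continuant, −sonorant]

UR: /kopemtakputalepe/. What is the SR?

kofemdakapusalefe

Rule 1 (post-nasal voicing): /t/ is a voiceless stop immediately after the nasal /m/, so it voices to [d]. /kopemtakputalepe/ → kopemdakputalepe.
Rule 2 (intervocalic spirantization): /p/ is a stop between vowels /o/ and /e/, so it spirantizes to the fricative [f]. /t/ is a stop between vowels /u/ and /a/, so it spirantizes to the fricative [s]. /p/ is a stop between vowels /e/ and /e/, so it spirantizes to the fricative [f]. /kopemdakputalepe/ → kofemdakpusalefe.
Rule 3 (stop-cluster a-epenthesis): /k/ and /p/ form a stop–stop cluster, so [a] is inserted between them. /kofemdakpusalefe/ → kofemdakapusalefe.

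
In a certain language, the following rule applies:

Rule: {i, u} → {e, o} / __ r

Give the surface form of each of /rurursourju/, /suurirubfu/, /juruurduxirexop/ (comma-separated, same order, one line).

rororsoorju, suorerubfu, joruorduxerexop

/rurursourju/: /u/ is a high vowel immediately before /r/, so it lowers to [o]. /u/ is a high vowel immediately before /r/, so it lowers to [o]. /u/ is a high vowel immediately before /r/, so it lowers to [o]. → [rororsoorju].
/suurirubfu/: /u/ is a high vowel immediately before /r/, so it lowers to [o]. /i/ is a high vowel immediately before /r/, so it lowers to [e]. → [suorerubfu].
/juruurduxirexop/: /u/ is a high vowel immediately before /r/, so it lowers to [o]. /u/ is a high vowel immediately before /r/, so it lowers to [o]. /i/ is a high vowel immediately before /r/, so it lowers to [e]. → [joruorduxerexop].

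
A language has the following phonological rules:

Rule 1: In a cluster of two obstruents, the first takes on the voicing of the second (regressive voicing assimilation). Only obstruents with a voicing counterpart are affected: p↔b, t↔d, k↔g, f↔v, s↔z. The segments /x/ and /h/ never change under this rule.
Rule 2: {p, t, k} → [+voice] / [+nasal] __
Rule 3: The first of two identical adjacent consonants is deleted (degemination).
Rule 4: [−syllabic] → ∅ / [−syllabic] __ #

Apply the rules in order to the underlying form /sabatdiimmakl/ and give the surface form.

sabadiimak

Rule 1 (regressive voicing assimilation): /t/ precedes the voiced obstruent /d/, so it voices to [d] by assimilation. /sabatdiimmakl/ → sabaddiimmakl.
Rule 2 (post-nasal voicing): no segment meets the environment; /sabaddiimmakl/ is unchanged.
Rule 3 (degemination): /dd/ is a geminate; the first /d/ deletes. /mm/ is a geminate; the first /m/ deletes. /sabaddiimmakl/ → sabadiimakl.
Rule 4 (final cluster simplification): /l/ is the second consonant of a word-final cluster /kl/, so it deletes. /sabadiimakl/ → sabadiimak.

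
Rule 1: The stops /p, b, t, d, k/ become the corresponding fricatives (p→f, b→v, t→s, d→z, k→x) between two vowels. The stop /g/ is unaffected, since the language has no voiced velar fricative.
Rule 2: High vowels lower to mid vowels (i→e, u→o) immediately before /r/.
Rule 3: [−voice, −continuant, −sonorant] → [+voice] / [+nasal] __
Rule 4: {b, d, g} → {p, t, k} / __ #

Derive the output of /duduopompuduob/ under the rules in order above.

Rule 1 (intervocalic spirantization): /d/ is a stop between vowels /u/ and /u/, so it spirantizes to the fricative [z]. /p/ is a stop between vowels /o/ and /o/, so it spirantizes to the fricative [f]. /d/ is a stop between vowels /u/ and /u/, so it spirantizes to the fricative [z]. /duduopompuduob/ → duzuofompuzuob.
Rule 2 (pre-rhotic lowering): no segment meets the environment; /duzuofompuzuob/ is unchanged.
Rule 3 (post-nasal voicing): /p/ is a voiceless stop immediately after the nasal /m/, so it voices to [b]. /duzuofompuzuob/ → duzuofombuzuob.
Rule 4 (final devoicing): /b/ is a voiced stop in word-final position, so it devoices to [p]. /duzuofombuzuob/ → duzuofombuzuop.

duzuofombuzuop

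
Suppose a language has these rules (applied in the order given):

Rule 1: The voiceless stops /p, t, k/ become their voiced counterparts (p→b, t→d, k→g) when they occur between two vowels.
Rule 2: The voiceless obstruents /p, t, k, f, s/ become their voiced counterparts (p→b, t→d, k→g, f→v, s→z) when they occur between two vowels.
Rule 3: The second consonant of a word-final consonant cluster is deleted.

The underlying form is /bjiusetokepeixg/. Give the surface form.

Rule 1 (intervocalic voicing): /t/ is a voiceless stop between vowels /e/ and /o/, so it voices to [d]. /k/ is a voiceless stop between vowels /o/ and /e/, so it voices to [g]. /p/ is a voiceless stop between vowels /e/ and /e/, so it voices to [b]. /bjiusetokepeixg/ → bjiusedogebeixg.
Rule 2 (intervocalic voicing): /s/ is a voiceless obstruent between vowels /u/ and /e/, so it voices to [z]. /bjiusedogebeixg/ → bjiuzedogebeixg.
Rule 3 (final cluster simplification): /g/ is the second consonant of a word-final cluster /xg/, so it deletes. /bjiuzedogebeixg/ → bjiuzedogebeix.

bjiuzedogebeix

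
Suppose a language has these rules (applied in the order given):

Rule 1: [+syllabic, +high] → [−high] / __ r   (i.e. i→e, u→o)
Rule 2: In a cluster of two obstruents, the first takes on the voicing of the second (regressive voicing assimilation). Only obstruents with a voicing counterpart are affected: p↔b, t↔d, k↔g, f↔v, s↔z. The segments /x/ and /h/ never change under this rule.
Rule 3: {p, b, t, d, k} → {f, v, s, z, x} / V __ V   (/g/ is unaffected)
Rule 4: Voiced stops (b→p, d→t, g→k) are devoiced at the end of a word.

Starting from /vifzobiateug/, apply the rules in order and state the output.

vivzoviaseuk

Rule 1 (pre-rhotic lowering): no segment meets the environment; /vifzobiateug/ is unchanged.
Rule 2 (regressive voicing assimilation): /f/ precedes the voiced obstruent /z/, so it voices to [v] by assimilation. /vifzobiateug/ → vivzobiateug.
Rule 3 (intervocalic spirantization): /b/ is a stop between vowels /o/ and /i/, so it spirantizes to the fricative [v]. /t/ is a stop between vowels /a/ and /e/, so it spirantizes to the fricative [s]. /vivzobiateug/ → vivzoviaseug.
Rule 4 (final devoicing): /g/ is a voiced stop in word-final position, so it devoices to [k]. /vivzoviaseug/ → vivzoviaseuk.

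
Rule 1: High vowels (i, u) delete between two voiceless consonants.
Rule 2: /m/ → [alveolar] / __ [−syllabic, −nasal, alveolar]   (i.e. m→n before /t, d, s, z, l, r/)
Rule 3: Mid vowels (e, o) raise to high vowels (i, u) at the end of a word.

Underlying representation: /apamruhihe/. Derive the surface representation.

Rule 1 (high vowel syncope): /i/ is a high vowel flanked by voiceless consonants /h/ and /h/, so it deletes. /apamruhihe/ → apamruhhe.
Rule 2 (nasal place assimilation): /m/ precedes the alveolar consonant /r/, so it assimilates in place to [n]. /apamruhhe/ → apanruhhe.
Rule 3 (final vowel raising): /e/ is a mid vowel in word-final position, so it raises to [i]. /apanruhhe/ → apanruhhi.

apanruhhi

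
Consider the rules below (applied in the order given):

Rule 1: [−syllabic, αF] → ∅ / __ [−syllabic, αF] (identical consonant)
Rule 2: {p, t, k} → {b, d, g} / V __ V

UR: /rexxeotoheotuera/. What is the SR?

Rule 1 (degemination): /xx/ is a geminate; the first /x/ deletes. /rexxeotoheotuera/ → rexeotoheotuera.
Rule 2 (intervocalic voicing): /t/ is a voiceless stop between vowels /o/ and /o/, so it voices to [d]. /t/ is a voiceless stop between vowels /o/ and /u/, so it voices to [d]. /rexeotoheotuera/ → rexeodoheoduera.

rexeodoheoduera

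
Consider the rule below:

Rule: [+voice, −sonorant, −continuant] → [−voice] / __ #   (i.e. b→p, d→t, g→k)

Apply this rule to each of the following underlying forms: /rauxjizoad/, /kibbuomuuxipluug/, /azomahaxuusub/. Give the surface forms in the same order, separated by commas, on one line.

rauxjizoat, kibbuomuuxipluuk, azomahaxuusup

/rauxjizoad/: /d/ is a voiced stop in word-final position, so it devoices to [t]. → [rauxjizoat].
/kibbuomuuxipluug/: /g/ is a voiced stop in word-final position, so it devoices to [k]. → [kibbuomuuxipluuk].
/azomahaxuusub/: /b/ is a voiced stop in word-final position, so it devoices to [p]. → [azomahaxuusup].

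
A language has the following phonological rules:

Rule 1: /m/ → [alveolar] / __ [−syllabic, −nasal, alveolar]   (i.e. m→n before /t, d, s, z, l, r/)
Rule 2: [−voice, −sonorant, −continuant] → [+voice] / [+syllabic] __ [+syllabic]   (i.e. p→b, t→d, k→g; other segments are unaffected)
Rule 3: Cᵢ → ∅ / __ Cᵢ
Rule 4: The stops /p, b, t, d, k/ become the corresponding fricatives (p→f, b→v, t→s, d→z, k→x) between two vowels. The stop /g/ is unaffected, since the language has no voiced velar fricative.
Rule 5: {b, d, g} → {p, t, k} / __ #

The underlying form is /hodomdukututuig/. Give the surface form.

hozonduguzuzuik

Rule 1 (nasal place assimilation): /m/ precedes the alveolar consonant /d/, so it assimilates in place to [n]. /hodomdukututuig/ → hodondukututuig.
Rule 2 (intervocalic voicing): /k/ is a voiceless stop between vowels /u/ and /u/, so it voices to [g]. /t/ is a voiceless stop between vowels /u/ and /u/, so it voices to [d]. /t/ is a voiceless stop between vowels /u/ and /u/, so it voices to [d]. /hodondukututuig/ → hodondugududuig.
Rule 3 (degemination): no segment meets the environment; /hodondugududuig/ is unchanged.
Rule 4 (intervocalic spirantization): /d/ is a stop between vowels /o/ and /o/, so it spirantizes to the fricative [z]. /d/ is a stop between vowels /u/ and /u/, so it spirantizes to the fricative [z]. /d/ is a stop between vowels /u/ and /u/, so it spirantizes to the fricative [z]. /hodondugududuig/ → hozonduguzuzuig.
Rule 5 (final devoicing): /g/ is a voiced stop in word-final position, so it devoices to [k]. /hozonduguzuzuig/ → hozonduguzuzuik.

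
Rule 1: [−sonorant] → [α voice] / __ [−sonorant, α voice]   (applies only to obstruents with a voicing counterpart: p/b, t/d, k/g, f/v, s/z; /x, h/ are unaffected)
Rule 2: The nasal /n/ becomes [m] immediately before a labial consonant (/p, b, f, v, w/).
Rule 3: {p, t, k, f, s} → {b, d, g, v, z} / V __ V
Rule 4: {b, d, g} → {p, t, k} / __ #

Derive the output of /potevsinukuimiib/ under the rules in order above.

podefsinuguimiip

Rule 1 (regressive voicing assimilation): /v/ precedes the voiceless obstruent /s/, so it devoices to [f] by assimilation. /potevsinukuimiib/ → potefsinukuimiib.
Rule 2 (nasal place assimilation): no segment meets the environment; /potefsinukuimiib/ is unchanged.
Rule 3 (intervocalic voicing): /t/ is a voiceless obstruent between vowels /o/ and /e/, so it voices to [d]. /k/ is a voiceless obstruent between vowels /u/ and /u/, so it voices to [g]. /potefsinukuimiib/ → podefsinuguimiib.
Rule 4 (final devoicing): /b/ is a voiced stop in word-final position, so it devoices to [p]. /podefsinuguimiib/ → podefsinuguimiip.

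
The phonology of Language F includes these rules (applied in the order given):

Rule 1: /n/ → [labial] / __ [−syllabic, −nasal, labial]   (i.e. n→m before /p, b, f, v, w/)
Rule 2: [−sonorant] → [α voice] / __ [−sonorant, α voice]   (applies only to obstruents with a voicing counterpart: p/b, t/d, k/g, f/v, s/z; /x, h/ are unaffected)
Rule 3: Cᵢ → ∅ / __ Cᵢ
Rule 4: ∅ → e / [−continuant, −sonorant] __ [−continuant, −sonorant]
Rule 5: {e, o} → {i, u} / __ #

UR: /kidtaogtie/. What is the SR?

Rule 1 (nasal place assimilation): no segment meets the environment; /kidtaogtie/ is unchanged.
Rule 2 (regressive voicing assimilation): /d/ precedes the voiceless obstruent /t/, so it devoices to [t] by assimilation. /g/ precedes the voiceless obstruent /t/, so it devoices to [k] by assimilation. /kidtaogtie/ → kittaoktie.
Rule 3 (degemination): /tt/ is a geminate; the first /t/ deletes. /kittaoktie/ → kitaoktie.
Rule 4 (stop-cluster e-epenthesis): /k/ and /t/ form a stop–stop cluster, so [e] is inserted between them. /kitaoktie/ → kitaoketie.
Rule 5 (final vowel raising): /e/ is a mid vowel in word-final position, so it raises to [i]. /kitaoketie/ → kitaoketii.

kitaoketii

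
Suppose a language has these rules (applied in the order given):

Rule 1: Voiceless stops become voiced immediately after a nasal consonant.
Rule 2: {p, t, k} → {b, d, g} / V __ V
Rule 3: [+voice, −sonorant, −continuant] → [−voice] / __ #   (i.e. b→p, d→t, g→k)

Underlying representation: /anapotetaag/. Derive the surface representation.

Rule 1 (post-nasal voicing): no segment meets the environment; /anapotetaag/ is unchanged.
Rule 2 (intervocalic voicing): /p/ is a voiceless stop between vowels /a/ and /o/, so it voices to [b]. /t/ is a voiceless stop between vowels /o/ and /e/, so it voices to [d]. /t/ is a voiceless stop between vowels /e/ and /a/, so it voices to [d]. /anapotetaag/ → anabodedaag.
Rule 3 (final devoicing): /g/ is a voiced stop in word-final position, so it devoices to [k]. /anabodedaag/ → anabodedaak.

anabodedaak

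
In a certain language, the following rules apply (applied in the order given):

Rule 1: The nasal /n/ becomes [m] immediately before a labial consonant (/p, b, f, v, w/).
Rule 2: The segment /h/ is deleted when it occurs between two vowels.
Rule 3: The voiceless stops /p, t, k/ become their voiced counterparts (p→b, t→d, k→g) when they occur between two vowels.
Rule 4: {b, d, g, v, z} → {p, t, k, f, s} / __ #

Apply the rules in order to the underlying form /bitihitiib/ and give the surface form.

Rule 1 (nasal place assimilation): no segment meets the environment; /bitihitiib/ is unchanged.
Rule 2 (intervocalic h-deletion): /h/ occurs between vowels /i/ and /i/, so it deletes. /bitihitiib/ → bitiitiib.
Rule 3 (intervocalic voicing): /t/ is a voiceless stop between vowels /i/ and /i/, so it voices to [d]. /t/ is a voiceless stop between vowels /i/ and /i/, so it voices to [d]. /bitiitiib/ → bidiidiib.
Rule 4 (final devoicing): /b/ is a voiced obstruent in word-final position, so it devoices to [p]. /bidiidiib/ → bidiidiip.

bidiidiip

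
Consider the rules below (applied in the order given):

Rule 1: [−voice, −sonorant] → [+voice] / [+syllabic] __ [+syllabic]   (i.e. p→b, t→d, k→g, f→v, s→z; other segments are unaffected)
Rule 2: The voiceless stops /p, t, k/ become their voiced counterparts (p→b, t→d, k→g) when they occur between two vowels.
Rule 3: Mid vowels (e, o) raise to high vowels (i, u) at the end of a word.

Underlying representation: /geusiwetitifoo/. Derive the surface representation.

Rule 1 (intervocalic voicing): /s/ is a voiceless obstruent between vowels /u/ and /i/, so it voices to [z]. /t/ is a voiceless obstruent between vowels /e/ and /i/, so it voices to [d]. /t/ is a voiceless obstruent between vowels /i/ and /i/, so it voices to [d]. /f/ is a voiceless obstruent between vowels /i/ and /o/, so it voices to [v]. /geusiwetitifoo/ → geuziwedidivoo.
Rule 2 (intervocalic voicing): no segment meets the environment; /geuziwedidivoo/ is unchanged.
Rule 3 (final vowel raising): /o/ is a mid vowel in word-final position, so it raises to [u]. /geuziwedidivoo/ → geuziwedidivou.

geuziwedidivou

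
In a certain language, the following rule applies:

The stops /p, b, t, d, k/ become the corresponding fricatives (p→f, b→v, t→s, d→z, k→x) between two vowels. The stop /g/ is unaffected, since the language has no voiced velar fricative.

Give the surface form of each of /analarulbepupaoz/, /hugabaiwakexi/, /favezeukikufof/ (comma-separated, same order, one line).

analarulbefufaoz, hugavaiwaxexi, favezeuxixufof

/analarulbepupaoz/: /p/ is a stop between vowels /e/ and /u/, so it spirantizes to the fricative [f]. /p/ is a stop between vowels /u/ and /a/, so it spirantizes to the fricative [f]. → [analarulbefufaoz].
/hugabaiwakexi/: /b/ is a stop between vowels /a/ and /a/, so it spirantizes to the fricative [v]. /k/ is a stop between vowels /a/ and /e/, so it spirantizes to the fricative [x]. → [hugavaiwaxexi].
/favezeukikufof/: /k/ is a stop between vowels /u/ and /i/, so it spirantizes to the fricative [x]. /k/ is a stop between vowels /i/ and /u/, so it spirantizes to the fricative [x]. → [favezeuxixufof].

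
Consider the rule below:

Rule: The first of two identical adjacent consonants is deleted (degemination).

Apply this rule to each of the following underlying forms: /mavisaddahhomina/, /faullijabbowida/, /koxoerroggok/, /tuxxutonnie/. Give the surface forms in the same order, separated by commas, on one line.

/mavisaddahhomina/: /dd/ is a geminate; the first /d/ deletes. /hh/ is a geminate; the first /h/ deletes. → [mavisadahomina].
/faullijabbowida/: /ll/ is a geminate; the first /l/ deletes. /bb/ is a geminate; the first /b/ deletes. → [faulijabowida].
/koxoerroggok/: /rr/ is a geminate; the first /r/ deletes. /gg/ is a geminate; the first /g/ deletes. → [koxoerogok].
/tuxxutonnie/: /xx/ is a geminate; the first /x/ deletes. /nn/ is a geminate; the first /n/ deletes. → [tuxutonie].

mavisadahomina, faulijabowida, koxoerogok, tuxutonie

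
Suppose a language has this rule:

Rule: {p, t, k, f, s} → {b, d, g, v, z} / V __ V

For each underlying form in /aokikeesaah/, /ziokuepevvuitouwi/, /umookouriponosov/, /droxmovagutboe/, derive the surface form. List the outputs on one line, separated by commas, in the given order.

/aokikeesaah/: /k/ is a voiceless obstruent between vowels /o/ and /i/, so it voices to [g]. /k/ is a voiceless obstruent between vowels /i/ and /e/, so it voices to [g]. /s/ is a voiceless obstruent between vowels /e/ and /a/, so it voices to [z]. → [aogigeezaah].
/ziokuepevvuitouwi/: /k/ is a voiceless obstruent between vowels /o/ and /u/, so it voices to [g]. /p/ is a voiceless obstruent between vowels /e/ and /e/, so it voices to [b]. /t/ is a voiceless obstruent between vowels /i/ and /o/, so it voices to [d]. → [zioguebevvuidouwi].
/umookouriponosov/: /k/ is a voiceless obstruent between vowels /o/ and /o/, so it voices to [g]. /p/ is a voiceless obstruent between vowels /i/ and /o/, so it voices to [b]. /s/ is a voiceless obstruent between vowels /o/ and /o/, so it voices to [z]. → [umoogouribonozov].
/droxmovagutboe/: the rule's environment is not met; surfaces unchanged as [droxmovagutboe].

aogigeezaah, zioguebevvuidouwi, umoogouribonozov, droxmovagutboe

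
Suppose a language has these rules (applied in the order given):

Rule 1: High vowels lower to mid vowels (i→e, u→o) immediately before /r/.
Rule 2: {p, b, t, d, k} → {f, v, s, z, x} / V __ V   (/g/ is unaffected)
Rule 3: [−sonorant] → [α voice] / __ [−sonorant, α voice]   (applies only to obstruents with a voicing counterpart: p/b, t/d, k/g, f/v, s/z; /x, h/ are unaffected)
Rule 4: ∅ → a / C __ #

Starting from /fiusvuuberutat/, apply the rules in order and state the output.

fiuzvuuverusata

Rule 1 (pre-rhotic lowering): no segment meets the environment; /fiusvuuberutat/ is unchanged.
Rule 2 (intervocalic spirantization): /b/ is a stop between vowels /u/ and /e/, so it spirantizes to the fricative [v]. /t/ is a stop between vowels /u/ and /a/, so it spirantizes to the fricative [s]. /fiusvuuberutat/ → fiusvuuverusat.
Rule 3 (regressive voicing assimilation): /s/ precedes the voiced obstruent /v/, so it voices to [z] by assimilation. /fiusvuuverusat/ → fiuzvuuverusat.
Rule 4 (final a-epenthesis): the form ends in the consonant /t/, so [a] is inserted word-finally. /fiuzvuuverusat/ → fiuzvuuverusata.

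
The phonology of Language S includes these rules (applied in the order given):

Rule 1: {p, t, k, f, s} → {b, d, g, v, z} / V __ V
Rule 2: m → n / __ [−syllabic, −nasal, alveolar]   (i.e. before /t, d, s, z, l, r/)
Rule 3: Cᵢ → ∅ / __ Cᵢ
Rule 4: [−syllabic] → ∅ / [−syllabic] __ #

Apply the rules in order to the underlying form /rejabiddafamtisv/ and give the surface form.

Rule 1 (intervocalic voicing): /f/ is a voiceless obstruent between vowels /a/ and /a/, so it voices to [v]. /rejabiddafamtisv/ → rejabiddavamtisv.
Rule 2 (nasal place assimilation): /m/ precedes the alveolar consonant /t/, so it assimilates in place to [n]. /rejabiddavamtisv/ → rejabiddavantisv.
Rule 3 (degemination): /dd/ is a geminate; the first /d/ deletes. /rejabiddavantisv/ → rejabidavantisv.
Rule 4 (final cluster simplification): /v/ is the second consonant of a word-final cluster /sv/, so it deletes. /rejabidavantisv/ → rejabidavantis.

rejabidavantis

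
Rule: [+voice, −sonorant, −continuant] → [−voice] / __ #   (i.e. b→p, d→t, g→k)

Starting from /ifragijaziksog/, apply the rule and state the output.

ifragijaziksok

Scanning /ifragijaziksog/: /g/ at position 5 is not in the conditioning environment; /g/ is a voiced stop in word-final position, so it devoices to [k].
Result: [ifragijaziksok].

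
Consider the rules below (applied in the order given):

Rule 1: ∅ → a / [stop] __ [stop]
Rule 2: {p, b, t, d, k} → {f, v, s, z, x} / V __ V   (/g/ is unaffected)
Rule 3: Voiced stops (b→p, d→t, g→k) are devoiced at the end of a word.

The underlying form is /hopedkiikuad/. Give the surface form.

Rule 1 (stop-cluster a-epenthesis): /d/ and /k/ form a stop–stop cluster, so [a] is inserted between them. /hopedkiikuad/ → hopedakiikuad.
Rule 2 (intervocalic spirantization): /p/ is a stop between vowels /o/ and /e/, so it spirantizes to the fricative [f]. /d/ is a stop between vowels /e/ and /a/, so it spirantizes to the fricative [z]. /k/ is a stop between vowels /a/ and /i/, so it spirantizes to the fricative [x]. /k/ is a stop between vowels /i/ and /u/, so it spirantizes to the fricative [x]. /hopedakiikuad/ → hofezaxiixuad.
Rule 3 (final devoicing): /d/ is a voiced stop in word-final position, so it devoices to [t]. /hofezaxiixuad/ → hofezaxiixuat.

hofezaxiixuat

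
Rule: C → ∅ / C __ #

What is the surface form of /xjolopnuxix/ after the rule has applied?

No segment of /xjolopnuxix/ meets the structural description of the rule, so the form surfaces unchanged.

xjolopnuxix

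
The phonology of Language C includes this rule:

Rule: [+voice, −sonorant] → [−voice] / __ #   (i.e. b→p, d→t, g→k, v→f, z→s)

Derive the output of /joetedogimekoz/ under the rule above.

/z/ is a voiced obstruent in word-final position, so it devoices to [s].
Surface form: [joetedogimekos].

joetedogimekos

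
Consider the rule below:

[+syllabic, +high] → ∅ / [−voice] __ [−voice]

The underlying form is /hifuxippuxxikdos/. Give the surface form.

hfxppxxkdos

/i/ is a high vowel flanked by voiceless consonants /h/ and /f/, so it deletes.
/u/ is a high vowel flanked by voiceless consonants /f/ and /x/, so it deletes.
/i/ is a high vowel flanked by voiceless consonants /x/ and /p/, so it deletes.
/u/ is a high vowel flanked by voiceless consonants /p/ and /x/, so it deletes.
/i/ is a high vowel flanked by voiceless consonants /x/ and /k/, so it deletes.
Surface form: [hfxppxxkdos].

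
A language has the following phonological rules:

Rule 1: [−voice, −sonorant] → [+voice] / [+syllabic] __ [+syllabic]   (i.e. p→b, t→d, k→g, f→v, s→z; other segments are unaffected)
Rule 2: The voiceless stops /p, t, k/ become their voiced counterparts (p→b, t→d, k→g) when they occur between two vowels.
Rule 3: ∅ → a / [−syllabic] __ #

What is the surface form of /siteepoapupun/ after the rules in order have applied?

sideeboabubuna

Rule 1 (intervocalic voicing): /t/ is a voiceless obstruent between vowels /i/ and /e/, so it voices to [d]. /p/ is a voiceless obstruent between vowels /e/ and /o/, so it voices to [b]. /p/ is a voiceless obstruent between vowels /a/ and /u/, so it voices to [b]. /p/ is a voiceless obstruent between vowels /u/ and /u/, so it voices to [b]. /siteepoapupun/ → sideeboabubun.
Rule 2 (intervocalic voicing): no segment meets the environment; /sideeboabubun/ is unchanged.
Rule 3 (final a-epenthesis): the form ends in the consonant /n/, so [a] is inserted word-finally. /sideeboabubun/ → sideeboabubuna.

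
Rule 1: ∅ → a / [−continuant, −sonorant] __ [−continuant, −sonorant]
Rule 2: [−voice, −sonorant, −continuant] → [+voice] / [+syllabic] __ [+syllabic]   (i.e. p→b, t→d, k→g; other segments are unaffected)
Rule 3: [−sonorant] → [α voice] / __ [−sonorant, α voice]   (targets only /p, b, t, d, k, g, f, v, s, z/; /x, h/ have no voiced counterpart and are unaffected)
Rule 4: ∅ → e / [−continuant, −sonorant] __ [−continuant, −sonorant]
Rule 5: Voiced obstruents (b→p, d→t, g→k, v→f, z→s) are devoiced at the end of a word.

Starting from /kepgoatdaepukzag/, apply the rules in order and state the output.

Rule 1 (stop-cluster a-epenthesis): /p/ and /g/ form a stop–stop cluster, so [a] is inserted between them. /t/ and /d/ form a stop–stop cluster, so [a] is inserted between them. /kepgoatdaepukzag/ → kepagoatadaepukzag.
Rule 2 (intervocalic voicing): /p/ is a voiceless stop between vowels /e/ and /a/, so it voices to [b]. /t/ is a voiceless stop between vowels /a/ and /a/, so it voices to [d]. /p/ is a voiceless stop between vowels /e/ and /u/, so it voices to [b]. /kepagoatadaepukzag/ → kebagoadadaebukzag.
Rule 3 (regressive voicing assimilation): /k/ precedes the voiced obstruent /z/, so it voices to [g] by assimilation. /kebagoadadaebukzag/ → kebagoadadaebugzag.
Rule 4 (stop-cluster e-epenthesis): no segment meets the environment; /kebagoadadaebugzag/ is unchanged.
Rule 5 (final devoicing): /g/ is a voiced obstruent in word-final position, so it devoices to [k]. /kebagoadadaebugzag/ → kebagoadadaebugzak.

kebagoadadaebugzak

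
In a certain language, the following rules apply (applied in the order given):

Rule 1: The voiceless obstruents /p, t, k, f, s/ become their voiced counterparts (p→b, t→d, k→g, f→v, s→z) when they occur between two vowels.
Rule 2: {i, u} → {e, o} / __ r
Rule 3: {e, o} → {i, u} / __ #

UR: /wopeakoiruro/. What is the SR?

wobeagoeroru

Rule 1 (intervocalic voicing): /p/ is a voiceless obstruent between vowels /o/ and /e/, so it voices to [b]. /k/ is a voiceless obstruent between vowels /a/ and /o/, so it voices to [g]. /wopeakoiruro/ → wobeagoiruro.
Rule 2 (pre-rhotic lowering): /i/ is a high vowel immediately before /r/, so it lowers to [e]. /u/ is a high vowel immediately before /r/, so it lowers to [o]. /wobeagoiruro/ → wobeagoeroro.
Rule 3 (final vowel raising): /o/ is a mid vowel in word-final position, so it raises to [u]. /wobeagoeroro/ → wobeagoeroru.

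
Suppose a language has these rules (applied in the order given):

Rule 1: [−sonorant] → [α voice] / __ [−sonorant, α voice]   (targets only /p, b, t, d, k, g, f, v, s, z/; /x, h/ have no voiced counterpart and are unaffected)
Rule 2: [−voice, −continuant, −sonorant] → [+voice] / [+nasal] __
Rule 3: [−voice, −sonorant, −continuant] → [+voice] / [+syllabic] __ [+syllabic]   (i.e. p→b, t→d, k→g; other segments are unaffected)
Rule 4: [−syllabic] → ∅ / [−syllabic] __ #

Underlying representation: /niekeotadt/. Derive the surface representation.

niegeodat

Rule 1 (regressive voicing assimilation): /d/ precedes the voiceless obstruent /t/, so it devoices to [t] by assimilation. /niekeotadt/ → niekeotatt.
Rule 2 (post-nasal voicing): no segment meets the environment; /niekeotatt/ is unchanged.
Rule 3 (intervocalic voicing): /k/ is a voiceless stop between vowels /e/ and /e/, so it voices to [g]. /t/ is a voiceless stop between vowels /o/ and /a/, so it voices to [d]. /niekeotatt/ → niegeodatt.
Rule 4 (final cluster simplification): /t/ is the second consonant of a word-final cluster /tt/, so it deletes. /niegeodatt/ → niegeodat.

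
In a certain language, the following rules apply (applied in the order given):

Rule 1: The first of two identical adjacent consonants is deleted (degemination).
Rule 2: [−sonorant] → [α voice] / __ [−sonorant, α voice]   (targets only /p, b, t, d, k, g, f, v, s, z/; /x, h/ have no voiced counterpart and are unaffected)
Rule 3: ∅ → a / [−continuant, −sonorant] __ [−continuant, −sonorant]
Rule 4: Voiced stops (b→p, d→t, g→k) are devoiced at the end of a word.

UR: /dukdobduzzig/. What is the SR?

Rule 1 (degemination): /zz/ is a geminate; the first /z/ deletes. /dukdobduzzig/ → dukdobduzig.
Rule 2 (regressive voicing assimilation): /k/ precedes the voiced obstruent /d/, so it voices to [g] by assimilation. /dukdobduzig/ → dugdobduzig.
Rule 3 (stop-cluster a-epenthesis): /g/ and /d/ form a stop–stop cluster, so [a] is inserted between them. /b/ and /d/ form a stop–stop cluster, so [a] is inserted between them. /dugdobduzig/ → dugadobaduzig.
Rule 4 (final devoicing): /g/ is a voiced stop in word-final position, so it devoices to [k]. /dugadobaduzig/ → dugadobaduzik.

dugadobaduzik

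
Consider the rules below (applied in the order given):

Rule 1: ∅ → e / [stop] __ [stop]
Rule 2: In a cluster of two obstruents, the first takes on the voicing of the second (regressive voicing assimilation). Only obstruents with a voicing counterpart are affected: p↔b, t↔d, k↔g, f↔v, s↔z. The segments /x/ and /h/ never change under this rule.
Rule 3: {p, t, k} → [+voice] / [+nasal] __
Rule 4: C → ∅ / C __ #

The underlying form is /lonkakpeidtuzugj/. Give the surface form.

Rule 1 (stop-cluster e-epenthesis): /k/ and /p/ form a stop–stop cluster, so [e] is inserted between them. /d/ and /t/ form a stop–stop cluster, so [e] is inserted between them. /lonkakpeidtuzugj/ → lonkakepeidetuzugj.
Rule 2 (regressive voicing assimilation): no segment meets the environment; /lonkakepeidetuzugj/ is unchanged.
Rule 3 (post-nasal voicing): /k/ is a voiceless stop immediately after the nasal /n/, so it voices to [g]. /lonkakepeidetuzugj/ → longakepeidetuzugj.
Rule 4 (final cluster simplification): /j/ is the second consonant of a word-final cluster /gj/, so it deletes. /longakepeidetuzugj/ → longakepeidetuzug.

longakepeidetuzug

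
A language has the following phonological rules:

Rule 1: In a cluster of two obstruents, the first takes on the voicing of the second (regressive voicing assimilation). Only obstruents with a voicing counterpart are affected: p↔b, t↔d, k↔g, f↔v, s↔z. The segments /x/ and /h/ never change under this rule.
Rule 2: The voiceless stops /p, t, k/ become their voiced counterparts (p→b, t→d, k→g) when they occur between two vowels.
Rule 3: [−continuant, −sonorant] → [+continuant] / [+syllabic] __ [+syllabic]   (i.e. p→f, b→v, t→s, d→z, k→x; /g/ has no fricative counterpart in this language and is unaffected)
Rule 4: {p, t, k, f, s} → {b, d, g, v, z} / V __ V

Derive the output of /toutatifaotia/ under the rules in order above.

Rule 1 (regressive voicing assimilation): no segment meets the environment; /toutatifaotia/ is unchanged.
Rule 2 (intervocalic voicing): /t/ is a voiceless stop between vowels /u/ and /a/, so it voices to [d]. /t/ is a voiceless stop between vowels /a/ and /i/, so it voices to [d]. /t/ is a voiceless stop between vowels /o/ and /i/, so it voices to [d]. /toutatifaotia/ → toudadifaodia.
Rule 3 (intervocalic spirantization): /d/ is a stop between vowels /u/ and /a/, so it spirantizes to the fricative [z]. /d/ is a stop between vowels /a/ and /i/, so it spirantizes to the fricative [z]. /d/ is a stop between vowels /o/ and /i/, so it spirantizes to the fricative [z]. /toudadifaodia/ → touzazifaozia.
Rule 4 (intervocalic voicing): /f/ is a voiceless obstruent between vowels /i/ and /a/, so it voices to [v]. /touzazifaozia/ → touzazivaozia.

touzazivaozia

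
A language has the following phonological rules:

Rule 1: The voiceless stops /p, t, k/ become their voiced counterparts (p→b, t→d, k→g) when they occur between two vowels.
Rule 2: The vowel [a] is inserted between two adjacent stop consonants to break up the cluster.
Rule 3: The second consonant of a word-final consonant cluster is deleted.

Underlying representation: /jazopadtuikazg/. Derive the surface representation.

jazobadatuigaz

Rule 1 (intervocalic voicing): /p/ is a voiceless stop between vowels /o/ and /a/, so it voices to [b]. /k/ is a voiceless stop between vowels /i/ and /a/, so it voices to [g]. /jazopadtuikazg/ → jazobadtuigazg.
Rule 2 (stop-cluster a-epenthesis): /d/ and /t/ form a stop–stop cluster, so [a] is inserted between them. /jazobadtuigazg/ → jazobadatuigazg.
Rule 3 (final cluster simplification): /g/ is the second consonant of a word-final cluster /zg/, so it deletes. /jazobadatuigazg/ → jazobadatuigaz.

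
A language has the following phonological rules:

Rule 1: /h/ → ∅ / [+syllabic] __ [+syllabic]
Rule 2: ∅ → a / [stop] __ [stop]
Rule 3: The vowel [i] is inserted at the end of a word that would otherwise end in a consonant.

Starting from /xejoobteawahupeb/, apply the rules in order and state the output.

xejoobateawaupebi

Rule 1 (intervocalic h-deletion): /h/ occurs between vowels /a/ and /u/, so it deletes. /xejoobteawahupeb/ → xejoobteawaupeb.
Rule 2 (stop-cluster a-epenthesis): /b/ and /t/ form a stop–stop cluster, so [a] is inserted between them. /xejoobteawaupeb/ → xejoobateawaupeb.
Rule 3 (final i-epenthesis): the form ends in the consonant /b/, so [i] is inserted word-finally. /xejoobateawaupeb/ → xejoobateawaupebi.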